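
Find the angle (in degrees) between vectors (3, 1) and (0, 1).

With u = (3, 1), v = (0, 1):
u·v = 3·0 + 1·1 = 0 + 1 = 1.
|u| = √(3² + 1²) = √10, |v| = √(0² + 1²) = √1, so |u||v| = √(10·1) = √10.
cos θ = (u·v)/(|u||v|) = 1/√10 ≈ 0.316228
θ = arccos(0.316228) ≈ 71.57°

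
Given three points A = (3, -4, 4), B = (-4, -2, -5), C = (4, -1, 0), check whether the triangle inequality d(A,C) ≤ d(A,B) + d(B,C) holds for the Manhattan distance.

d(A,B) = 7 + 2 + 9 = 18, d(B,C) = 8 + 1 + 5 = 14, d(A,C) = 1 + 3 + 4 = 8.
d(A,C) = 8 ≤ 18 + 14 = 32. Triangle inequality is satisfied.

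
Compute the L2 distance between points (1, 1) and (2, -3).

(Σ|x_i - y_i|^2)^(1/2) = (|1 - 2|^2 + |1 - (-3)|^2)^(1/2)
= (1^2 + 4^2)^(1/2) = (1 + 16)^(1/2) = (17)^(1/2) ≈ 4.1231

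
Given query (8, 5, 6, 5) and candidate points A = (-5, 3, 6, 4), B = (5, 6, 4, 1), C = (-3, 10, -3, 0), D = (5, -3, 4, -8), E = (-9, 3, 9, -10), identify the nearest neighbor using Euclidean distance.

Distances: d(A) ≈ 13.1909, d(B) ≈ 5.4772, d(C) ≈ 15.8745, d(D) ≈ 15.6844, d(E) ≈ 22.9565. Nearest: B = (5, 6, 4, 1) with distance 5.4772.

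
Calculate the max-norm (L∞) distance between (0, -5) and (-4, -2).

max(|x_i - y_i|) = max(|0 - (-4)|, |-5 - (-2)|) = max(4, 3) = 4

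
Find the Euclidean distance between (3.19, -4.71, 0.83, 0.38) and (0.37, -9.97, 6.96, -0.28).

√(Σ(x_i - y_i)²) = √((3.19 - 0.37)² + (-4.71 - (-9.97))² + (0.83 - 6.96)² + (0.38 - (-0.28))²)
= √(2.82² + 5.26² + (-6.13)² + 0.66²) = √(7.9524 + 27.6676 + 37.5769 + 0.4356) = √73.6325 ≈ 8.5809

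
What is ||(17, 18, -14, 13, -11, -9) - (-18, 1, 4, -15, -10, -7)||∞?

max(|x_i - y_i|) = max(|17 - (-18)|, |18 - 1|, |-14 - 4|, |13 - (-15)|, |-11 - (-10)|, |-9 - (-7)|) = max(35, 17, 18, 28, 1, 2) = 35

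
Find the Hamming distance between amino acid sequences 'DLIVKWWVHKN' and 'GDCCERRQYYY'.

Differing positions: 1, 2, 3, 4, 5, 6, 7, 8, 9, 10, 11. Hamming distance = 11.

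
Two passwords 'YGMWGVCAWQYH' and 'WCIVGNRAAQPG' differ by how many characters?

Differing positions: 1, 2, 3, 4, 6, 7, 9, 11, 12. Hamming distance = 9.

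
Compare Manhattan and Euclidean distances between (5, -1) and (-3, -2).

L1 = |5 - (-3)| + |-1 - (-2)| = 8 + 1 = 9
L2 = √(8² + 1²) = √65 ≈ 8.0623
L1 ≥ L2 always (equality iff movement is along one axis); L1 > L2 here.
Ratio L1/L2 = 9/√65 ≈ 1.1163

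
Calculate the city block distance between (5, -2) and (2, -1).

Σ|x_i - y_i| = |5 - 2| + |-2 - (-1)| = 3 + 1 = 4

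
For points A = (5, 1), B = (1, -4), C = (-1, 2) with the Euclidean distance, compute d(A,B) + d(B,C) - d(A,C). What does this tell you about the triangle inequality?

d(A,B) = √(4² + 5²) = √41 ≈ 6.4031, d(B,C) = √(2² + 6²) = √40 ≈ 6.3246, d(A,C) = √(6² + 1²) = √37 ≈ 6.0828.
d(A,B) + d(B,C) - d(A,C) = 6.4031 + 6.3246 - 6.0828 = 12.7277 - 6.0828 = 6.6449 (to 4 decimal places). This is ≥ 0, so the triangle inequality holds for these points.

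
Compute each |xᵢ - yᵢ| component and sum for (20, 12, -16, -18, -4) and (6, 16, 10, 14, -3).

Σ|x_i - y_i| = |20 - 6| + |12 - 16| + |-16 - 10| + |-18 - 14| + |-4 - (-3)| = 14 + 4 + 26 + 32 + 1 = 77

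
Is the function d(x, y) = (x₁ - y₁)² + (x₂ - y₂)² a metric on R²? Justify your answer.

No. The squared Euclidean distance fails the triangle inequality. Counterexample: x = (0, 0), y = (4, 3), z = (8, 6). d(x,z) = 8² + 6² = 100, but d(x,y) + d(y,z) = (4² + 3²) + (4² + 3²) = 25 + 25 = 50. Since 100 > 50, the triangle inequality is violated. (Note: √d, the ordinary Euclidean distance, IS a metric.)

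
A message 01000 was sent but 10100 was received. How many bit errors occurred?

Differing positions: 1, 2, 3. Hamming distance = 3.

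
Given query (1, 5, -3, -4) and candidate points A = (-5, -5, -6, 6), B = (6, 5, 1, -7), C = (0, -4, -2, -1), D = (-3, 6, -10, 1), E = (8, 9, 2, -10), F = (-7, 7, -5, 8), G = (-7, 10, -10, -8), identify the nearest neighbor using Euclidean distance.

Distances: d(A) ≈ 15.6525, d(B) ≈ 7.0711, d(C) ≈ 9.5917, d(D) ≈ 9.5394, d(E) ≈ 11.225, d(F) ≈ 14.6969, d(G) ≈ 12.4097. Nearest: B = (6, 5, 1, -7) with distance 7.0711.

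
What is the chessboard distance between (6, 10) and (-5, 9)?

max(|x_i - y_i|) = max(|6 - (-5)|, |10 - 9|) = max(11, 1) = 11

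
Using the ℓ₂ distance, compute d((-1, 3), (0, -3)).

(Σ|x_i - y_i|^2)^(1/2) = (|-1 - 0|^2 + |3 - (-3)|^2)^(1/2)
= (1^2 + 6^2)^(1/2) = (1 + 36)^(1/2) = (37)^(1/2) ≈ 6.0828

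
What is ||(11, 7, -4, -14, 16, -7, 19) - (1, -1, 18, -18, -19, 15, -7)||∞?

max(|x_i - y_i|) = max(|11 - 1|, |7 - (-1)|, |-4 - 18|, |-14 - (-18)|, |16 - (-19)|, |-7 - 15|, |19 - (-7)|) = max(10, 8, 22, 4, 35, 22, 26) = 35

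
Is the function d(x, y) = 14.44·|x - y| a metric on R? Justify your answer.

Yes. Since |x - y| is a metric on R and 14.44 > 0, the positive scalar multiple 14.44·|x - y| is also a metric: scaling by a positive constant preserves non-negativity, identity (d=0 ⟺ |x-y|=0 ⟺ x=y), symmetry, and the triangle inequality.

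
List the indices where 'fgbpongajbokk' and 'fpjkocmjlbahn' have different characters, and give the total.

Differing positions: 2, 3, 4, 6, 7, 8, 9, 11, 12, 13. Hamming distance = 10.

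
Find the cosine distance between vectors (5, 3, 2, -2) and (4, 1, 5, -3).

With u = (5, 3, 2, -2), v = (4, 1, 5, -3):
u·v = 5·4 + 3·1 + 2·5 + (-2)·(-3) = 20 + 3 + 10 + 6 = 39.
|u| = √(5² + 3² + 2² + (-2)²) = √42, |v| = √(4² + 1² + 5² + (-3)²) = √51, so |u||v| = √(42·51) = √2142.
cos θ = (u·v)/(|u||v|) = 39/√2142 ≈ 0.8427
Cosine distance = 1 - cos θ ≈ 1 - 0.8427 = 0.1573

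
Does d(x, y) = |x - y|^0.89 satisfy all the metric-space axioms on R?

Yes. With 0 < p = 0.89 ≤ 1, d(x,y) = |x-y|^0.89 is a metric on R. Non-negativity and symmetry are immediate; |x-y|^0.89 = 0 ⟺ |x-y| = 0 ⟺ x = y. For the triangle inequality, the function t ↦ t^0.89 is subadditive on [0,∞) when p ≤ 1, so |x-z|^0.89 ≤ (|x-y| + |y-z|)^0.89 ≤ |x-y|^0.89 + |y-z|^0.89.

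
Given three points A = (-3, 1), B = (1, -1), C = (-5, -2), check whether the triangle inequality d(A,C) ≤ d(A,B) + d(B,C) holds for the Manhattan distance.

d(A,B) = 4 + 2 = 6, d(B,C) = 6 + 1 = 7, d(A,C) = 2 + 3 = 5.
d(A,C) = 5 ≤ 6 + 7 = 13. Triangle inequality is satisfied.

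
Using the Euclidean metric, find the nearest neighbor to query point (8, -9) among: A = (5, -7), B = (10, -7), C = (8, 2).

Distances: d(A) ≈ 3.6056, d(B) ≈ 2.8284, d(C) = 11. Nearest: B = (10, -7) with distance 2.8284.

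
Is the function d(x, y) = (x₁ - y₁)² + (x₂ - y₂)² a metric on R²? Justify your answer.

No. The squared Euclidean distance fails the triangle inequality. Counterexample: x = (0, 0), y = (2, 3), z = (4, 6). d(x,z) = 4² + 6² = 52, but d(x,y) + d(y,z) = (2² + 3²) + (2² + 3²) = 13 + 13 = 26. Since 52 > 26, the triangle inequality is violated. (Note: √d, the ordinary Euclidean distance, IS a metric.)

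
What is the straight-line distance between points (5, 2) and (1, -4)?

√(Σ(x_i - y_i)²) = √((5 - 1)² + (2 - (-4))²)
= √(4² + 6²) = √(16 + 36) = √52 ≈ 7.2111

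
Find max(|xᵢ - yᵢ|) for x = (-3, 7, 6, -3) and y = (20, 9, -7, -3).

max(|x_i - y_i|) = max(|-3 - 20|, |7 - 9|, |6 - (-7)|, |-3 - (-3)|) = max(23, 2, 13, 0) = 23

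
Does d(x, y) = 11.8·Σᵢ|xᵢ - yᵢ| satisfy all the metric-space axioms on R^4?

Yes. The L1 (Manhattan) norm induces a metric on R^4, and multiplying a metric by a positive constant 11.8 > 0 preserves all four axioms: non-negativity (11.8·||x-y|| ≥ 0), identity (11.8·||x-y|| = 0 ⟺ ||x-y|| = 0 ⟺ x = y), symmetry (||x-y|| = ||y-x||), and the triangle inequality (11.8·||x-z|| ≤ 11.8·||x-y|| + 11.8·||y-z||). So d is a metric.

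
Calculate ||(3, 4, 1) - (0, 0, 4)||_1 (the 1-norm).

Σ|x_i - y_i| = |3 - 0| + |4 - 0| + |1 - 4| = 3 + 4 + 3 = 10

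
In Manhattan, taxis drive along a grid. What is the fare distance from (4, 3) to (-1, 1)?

Σ|x_i - y_i| = |4 - (-1)| + |3 - 1| = 5 + 2 = 7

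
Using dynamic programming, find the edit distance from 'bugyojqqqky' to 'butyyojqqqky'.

Let D[i][j] be the edit distance between the first i characters of 'bugyojqqqky' and the first j characters of 'butyyojqqqky', with D[i][0] = i, D[0][j] = j, and D[i][j] = D[i-1][j-1] if the characters match, else 1 + min(D[i-1][j], D[i][j-1], D[i-1][j-1]). Filling the table (rows: prefixes of 'bugyojqqqky', columns: prefixes of 'butyyojqqqky'):
     ε  b  u  t  y  y  o  j  q  q  q  k  y
  ε  0  1  2  3  4  5  6  7  8  9 10 11 12
  b  1  0  1  2  3  4  5  6  7  8  9 10 11
  u  2  1  0  1  2  3  4  5  6  7  8  9 10
  g  3  2  1  1  2  3  4  5  6  7  8  9 10
  y  4  3  2  2  1  2  3  4  5  6  7  8  9
  o  5  4  3  3  2  2  2  3  4  5  6  7  8
  j  6  5  4  4  3  3  3  2  3  4  5  6  7
  q  7  6  5  5  4  4  4  3  2  3  4  5  6
  q  8  7  6  6  5  5  5  4  3  2  3  4  5
  q  9  8  7  7  6  6  6  5  4  3  2  3  4
  k 10  9  8  8  7  7  7  6  5  4  3  2  3
  y 11 10  9  9  8  7  8  7  6  5  4  3  2
The bottom-right entry gives D[11][12] = 2, so no sequence of fewer than 2 edits works. Backtracking through the table gives one optimal edit sequence (2 edits):
  bugyojqqqky → butgyojqqqky (ins t @3)
  butgyojqqqky → butyyojqqqky (sub g→y @4)
Edit distance = 2.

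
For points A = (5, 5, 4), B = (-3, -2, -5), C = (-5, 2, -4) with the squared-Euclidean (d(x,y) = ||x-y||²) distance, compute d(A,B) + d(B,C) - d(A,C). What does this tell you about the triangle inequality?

d(A,B) = 8² + 7² + 9² = 194, d(B,C) = 2² + 4² + 1² = 21, d(A,C) = 10² + 3² + 8² = 173.
d(A,B) + d(B,C) - d(A,C) = 194 + 21 - 173 = 215 - 173 = 42. This is ≥ 0, so the triangle inequality holds for these points.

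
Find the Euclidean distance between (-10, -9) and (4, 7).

√(Σ(x_i - y_i)²) = √((-10 - 4)² + (-9 - 7)²)
= √((-14)² + (-16)²) = √(196 + 256) = √452 ≈ 21.2603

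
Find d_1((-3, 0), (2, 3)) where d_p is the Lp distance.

Σ|x_i - y_i| = |-3 - 2| + |0 - 3| = 5 + 3 = 8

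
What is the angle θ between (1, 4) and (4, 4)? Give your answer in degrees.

With u = (1, 4), v = (4, 4):
u·v = 1·4 + 4·4 = 4 + 16 = 20.
|u| = √(1² + 4²) = √17, |v| = √(4² + 4²) = √32, so |u||v| = √(17·32) = √544.
cos θ = (u·v)/(|u||v|) = 20/√544 ≈ 0.857493
θ = arccos(0.857493) ≈ 30.96°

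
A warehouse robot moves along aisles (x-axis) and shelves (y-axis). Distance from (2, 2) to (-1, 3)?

Σ|x_i - y_i| = |2 - (-1)| + |2 - 3| = 3 + 1 = 4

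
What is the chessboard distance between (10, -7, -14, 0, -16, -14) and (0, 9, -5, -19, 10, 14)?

max(|x_i - y_i|) = max(|10 - 0|, |-7 - 9|, |-14 - (-5)|, |0 - (-19)|, |-16 - 10|, |-14 - 14|) = max(10, 16, 9, 19, 26, 28) = 28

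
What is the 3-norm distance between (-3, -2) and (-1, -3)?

(Σ|x_i - y_i|^3)^(1/3) = (|-3 - (-1)|^3 + |-2 - (-3)|^3)^(1/3)
= (2^3 + 1^3)^(1/3) = (8 + 1)^(1/3) = (9)^(1/3) ≈ 2.0801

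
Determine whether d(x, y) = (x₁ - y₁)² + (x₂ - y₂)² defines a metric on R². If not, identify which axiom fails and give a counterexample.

No. The squared Euclidean distance fails the triangle inequality. Counterexample: x = (0, 0), y = (3, 1), z = (6, 2). d(x,z) = 6² + 2² = 40, but d(x,y) + d(y,z) = (3² + 1²) + (3² + 1²) = 10 + 10 = 20. Since 40 > 20, the triangle inequality is violated. (Note: √d, the ordinary Euclidean distance, IS a metric.)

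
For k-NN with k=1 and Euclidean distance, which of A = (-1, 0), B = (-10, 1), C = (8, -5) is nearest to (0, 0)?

Distances: d(A) = 1, d(B) ≈ 10.0499, d(C) ≈ 9.434. Nearest: A = (-1, 0) with distance 1.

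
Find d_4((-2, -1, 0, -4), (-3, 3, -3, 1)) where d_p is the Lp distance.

(Σ|x_i - y_i|^4)^(1/4) = (|-2 - (-3)|^4 + |-1 - 3|^4 + |0 - (-3)|^4 + |-4 - 1|^4)^(1/4)
= (1^4 + 4^4 + 3^4 + 5^4)^(1/4) = (1 + 256 + 81 + 625)^(1/4) = (963)^(1/4) ≈ 5.5707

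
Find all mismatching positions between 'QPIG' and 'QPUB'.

Differing positions: 3, 4. Hamming distance = 2.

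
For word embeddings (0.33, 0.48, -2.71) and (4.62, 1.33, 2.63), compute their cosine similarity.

With u = (0.33, 0.48, -2.71), v = (4.62, 1.33, 2.63):
u·v = 0.33·4.62 + 0.48·1.33 + (-2.71)·2.63 = 1.5246 + 0.6384 + (-7.1273) = -4.9643.
|u| = √(0.33² + 0.48² + (-2.71)²) = √(0.1089 + 0.2304 + 7.3441) = √7.6834, |v| = √(4.62² + 1.33² + 2.63²) = √(21.3444 + 1.7689 + 6.9169) = √30.0302.
cos θ = (u·v)/(|u||v|) = -4.9643/(√7.6834·√30.0302) ≈ -0.3268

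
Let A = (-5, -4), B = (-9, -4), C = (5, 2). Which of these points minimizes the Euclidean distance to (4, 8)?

Distances: d(A) = 15, d(B) ≈ 17.6918, d(C) ≈ 6.0828. Nearest: C = (5, 2) with distance 6.0828.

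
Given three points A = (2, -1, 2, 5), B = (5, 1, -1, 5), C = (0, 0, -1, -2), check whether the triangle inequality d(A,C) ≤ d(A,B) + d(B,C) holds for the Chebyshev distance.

d(A,B) = max(3, 2, 3, 0) = 3, d(B,C) = max(5, 1, 0, 7) = 7, d(A,C) = max(2, 1, 3, 7) = 7.
d(A,C) = 7 ≤ 3 + 7 = 10. Triangle inequality is satisfied.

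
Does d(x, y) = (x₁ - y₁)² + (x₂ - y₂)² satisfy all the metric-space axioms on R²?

No. The squared Euclidean distance fails the triangle inequality. Counterexample: x = (0, 0), y = (2, 3), z = (4, 6). d(x,z) = 4² + 6² = 52, but d(x,y) + d(y,z) = (2² + 3²) + (2² + 3²) = 13 + 13 = 26. Since 52 > 26, the triangle inequality is violated. (Note: √d, the ordinary Euclidean distance, IS a metric.)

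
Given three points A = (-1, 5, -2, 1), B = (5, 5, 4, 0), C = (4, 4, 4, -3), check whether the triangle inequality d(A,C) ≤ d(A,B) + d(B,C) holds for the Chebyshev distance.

d(A,B) = max(6, 0, 6, 1) = 6, d(B,C) = max(1, 1, 0, 3) = 3, d(A,C) = max(5, 1, 6, 4) = 6.
d(A,C) = 6 ≤ 6 + 3 = 9. Triangle inequality is satisfied.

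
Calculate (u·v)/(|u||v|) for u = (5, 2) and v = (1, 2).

With u = (5, 2), v = (1, 2):
u·v = 5·1 + 2·2 = 5 + 4 = 9.
|u| = √(5² + 2²) = √29, |v| = √(1² + 2²) = √5, so |u||v| = √(29·5) = √145.
cos θ = (u·v)/(|u||v|) = 9/√145 ≈ 0.7474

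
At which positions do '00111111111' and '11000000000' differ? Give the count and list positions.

Differing positions: 1, 2, 3, 4, 5, 6, 7, 8, 9, 10, 11. Hamming distance = 11.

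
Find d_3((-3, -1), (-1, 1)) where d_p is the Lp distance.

(Σ|x_i - y_i|^3)^(1/3) = (|-3 - (-1)|^3 + |-1 - 1|^3)^(1/3)
= (2^3 + 2^3)^(1/3) = (8 + 8)^(1/3) = (16)^(1/3) ≈ 2.5198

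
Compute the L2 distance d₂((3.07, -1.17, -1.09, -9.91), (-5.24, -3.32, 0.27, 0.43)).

√(Σ(x_i - y_i)²) = √((3.07 - (-5.24))² + (-1.17 - (-3.32))² + (-1.09 - 0.27)² + (-9.91 - 0.43)²)
= √(8.31² + 2.15² + (-1.36)² + (-10.34)²) = √(69.0561 + 4.6225 + 1.8496 + 106.9156) = √182.4438 ≈ 13.5072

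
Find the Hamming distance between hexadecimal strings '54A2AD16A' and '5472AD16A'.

Differing positions: 3. Hamming distance = 1.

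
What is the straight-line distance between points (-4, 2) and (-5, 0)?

√(Σ(x_i - y_i)²) = √((-4 - (-5))² + (2 - 0)²)
= √(1² + 2²) = √(1 + 4) = √5 ≈ 2.2361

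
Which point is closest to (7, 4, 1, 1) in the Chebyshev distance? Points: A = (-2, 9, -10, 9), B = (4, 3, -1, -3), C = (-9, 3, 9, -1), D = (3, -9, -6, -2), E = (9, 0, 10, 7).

Distances: d(A) = 11, d(B) = 4, d(C) = 16, d(D) = 13, d(E) = 9. Nearest: B = (4, 3, -1, -3) with distance 4.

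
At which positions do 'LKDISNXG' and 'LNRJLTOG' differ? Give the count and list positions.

Differing positions: 2, 3, 4, 5, 6, 7. Hamming distance = 6.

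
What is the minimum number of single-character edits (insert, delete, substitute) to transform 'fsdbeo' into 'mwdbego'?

Let D[i][j] be the edit distance between the first i characters of 'fsdbeo' and the first j characters of 'mwdbego', with D[i][0] = i, D[0][j] = j, and D[i][j] = D[i-1][j-1] if the characters match, else 1 + min(D[i-1][j], D[i][j-1], D[i-1][j-1]). Filling the table (rows: prefixes of 'fsdbeo', columns: prefixes of 'mwdbego'):
     ε  m  w  d  b  e  g  o
  ε  0  1  2  3  4  5  6  7
  f  1  1  2  3  4  5  6  7
  s  2  2  2  3  4  5  6  7
  d  3  3  3  2  3  4  5  6
  b  4  4  4  3  2  3  4  5
  e  5  5  5  4  3  2  3  4
  o  6  6  6  5  4  3  3  3
The bottom-right entry gives D[6][7] = 3, so no sequence of fewer than 3 edits works. Backtracking through the table gives one optimal edit sequence (3 edits):
  fsdbeo → msdbeo (sub f→m @1)
  msdbeo → mwdbeo (sub s→w @2)
  mwdbeo → mwdbego (ins g @6)
Edit distance = 3.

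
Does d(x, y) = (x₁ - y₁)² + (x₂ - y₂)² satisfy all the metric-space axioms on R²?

No. The squared Euclidean distance fails the triangle inequality. Counterexample: x = (0, 0), y = (2, 3), z = (4, 6). d(x,z) = 4² + 6² = 52, but d(x,y) + d(y,z) = (2² + 3²) + (2² + 3²) = 13 + 13 = 26. Since 52 > 26, the triangle inequality is violated. (Note: √d, the ordinary Euclidean distance, IS a metric.)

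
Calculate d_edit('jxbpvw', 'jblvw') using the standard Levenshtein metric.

Let D[i][j] be the edit distance between the first i characters of 'jxbpvw' and the first j characters of 'jblvw', with D[i][0] = i, D[0][j] = j, and D[i][j] = D[i-1][j-1] if the characters match, else 1 + min(D[i-1][j], D[i][j-1], D[i-1][j-1]). Filling the table (rows: prefixes of 'jxbpvw', columns: prefixes of 'jblvw'):
     ε  j  b  l  v  w
  ε  0  1  2  3  4  5
  j  1  0  1  2  3  4
  x  2  1  1  2  3  4
  b  3  2  1  2  3  4
  p  4  3  2  2  3  4
  v  5  4  3  3  2  3
  w  6  5  4  4  3  2
The bottom-right entry gives D[6][5] = 2, so no sequence of fewer than 2 edits works. Backtracking through the table gives one optimal edit sequence (2 edits):
  jxbpvw → jbpvw (del x @2)
  jbpvw → jblvw (sub p→l @3)
Edit distance = 2.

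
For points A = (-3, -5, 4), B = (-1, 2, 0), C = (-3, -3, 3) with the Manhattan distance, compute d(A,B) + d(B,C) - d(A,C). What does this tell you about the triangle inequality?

d(A,B) = 2 + 7 + 4 = 13, d(B,C) = 2 + 5 + 3 = 10, d(A,C) = 0 + 2 + 1 = 3.
d(A,B) + d(B,C) - d(A,C) = 13 + 10 - 3 = 23 - 3 = 20. This is ≥ 0, so the triangle inequality holds for these points.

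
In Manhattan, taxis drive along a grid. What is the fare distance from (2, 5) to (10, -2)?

Σ|x_i - y_i| = |2 - 10| + |5 - (-2)| = 8 + 7 = 15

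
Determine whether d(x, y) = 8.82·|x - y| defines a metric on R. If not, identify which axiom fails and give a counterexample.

Yes. Since |x - y| is a metric on R and 8.82 > 0, the positive scalar multiple 8.82·|x - y| is also a metric: scaling by a positive constant preserves non-negativity, identity (d=0 ⟺ |x-y|=0 ⟺ x=y), symmetry, and the triangle inequality.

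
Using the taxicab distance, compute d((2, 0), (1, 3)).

Σ|x_i - y_i| = |2 - 1| + |0 - 3| = 1 + 3 = 4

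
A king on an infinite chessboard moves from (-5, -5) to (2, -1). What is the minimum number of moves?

max(|x_i - y_i|) = max(|-5 - 2|, |-5 - (-1)|) = max(7, 4) = 7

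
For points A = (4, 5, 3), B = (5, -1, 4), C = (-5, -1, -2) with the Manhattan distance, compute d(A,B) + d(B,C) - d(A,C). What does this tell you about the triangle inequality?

d(A,B) = 1 + 6 + 1 = 8, d(B,C) = 10 + 0 + 6 = 16, d(A,C) = 9 + 6 + 5 = 20.
d(A,B) + d(B,C) - d(A,C) = 8 + 16 - 20 = 24 - 20 = 4. This is ≥ 0, so the triangle inequality holds for these points.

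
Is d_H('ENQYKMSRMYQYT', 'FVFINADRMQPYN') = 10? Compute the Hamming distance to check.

Differing positions: 1, 2, 3, 4, 5, 6, 7, 10, 11, 13. Hamming distance = 10, so the claim is true.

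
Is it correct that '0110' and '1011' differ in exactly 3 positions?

Differing positions: 1, 2, 4. Hamming distance = 3, so the claim is true.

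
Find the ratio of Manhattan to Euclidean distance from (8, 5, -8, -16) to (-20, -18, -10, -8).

L1 = |8 - (-20)| + |5 - (-18)| + |-8 - (-10)| + |-16 - (-8)| = 28 + 23 + 2 + 8 = 61
L2 = √(28² + 23² + 2² + 8²) = √1381 ≈ 37.1618
L1 ≥ L2 always (equality iff movement is along one axis); L1 > L2 here.
Ratio L1/L2 = 61/√1381 ≈ 1.6415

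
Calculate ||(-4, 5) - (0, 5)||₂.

√(Σ(x_i - y_i)²) = √((-4 - 0)² + (5 - 5)²)
= √((-4)² + 0²) = √(16 + 0) = √16 = 4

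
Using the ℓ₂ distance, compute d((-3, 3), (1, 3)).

(Σ|x_i - y_i|^2)^(1/2) = (|-3 - 1|^2 + |3 - 3|^2)^(1/2)
= (4^2 + 0^2)^(1/2) = (16 + 0)^(1/2) = (16)^(1/2) = 4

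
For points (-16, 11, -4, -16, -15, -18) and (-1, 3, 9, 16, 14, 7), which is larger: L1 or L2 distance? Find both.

L1 = |-16 - (-1)| + |11 - 3| + |-4 - 9| + |-16 - 16| + |-15 - 14| + |-18 - 7| = 15 + 8 + 13 + 32 + 29 + 25 = 122
L2 = √(15² + 8² + 13² + 32² + 29² + 25²) = √2948 ≈ 54.2955
L1 ≥ L2 always (equality iff movement is along one axis); L1 > L2 here.
Ratio L1/L2 = 122/√2948 ≈ 2.247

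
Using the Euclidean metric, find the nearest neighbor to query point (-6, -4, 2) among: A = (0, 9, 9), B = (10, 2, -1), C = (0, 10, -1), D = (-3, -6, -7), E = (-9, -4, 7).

Distances: d(A) ≈ 15.9374, d(B) ≈ 17.3494, d(C) ≈ 15.5242, d(D) ≈ 9.6954, d(E) ≈ 5.831. Nearest: E = (-9, -4, 7) with distance 5.831.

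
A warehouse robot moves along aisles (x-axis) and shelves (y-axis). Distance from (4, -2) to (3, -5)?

Σ|x_i - y_i| = |4 - 3| + |-2 - (-5)| = 1 + 3 = 4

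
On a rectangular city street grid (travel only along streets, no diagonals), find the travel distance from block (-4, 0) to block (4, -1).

Σ|x_i - y_i| = |-4 - 4| + |0 - (-1)| = 8 + 1 = 9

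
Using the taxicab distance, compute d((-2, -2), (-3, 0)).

Σ|x_i - y_i| = |-2 - (-3)| + |-2 - 0| = 1 + 2 = 3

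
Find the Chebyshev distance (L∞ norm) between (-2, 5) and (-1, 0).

max(|x_i - y_i|) = max(|-2 - (-1)|, |5 - 0|) = max(1, 5) = 5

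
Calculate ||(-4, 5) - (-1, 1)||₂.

√(Σ(x_i - y_i)²) = √((-4 - (-1))² + (5 - 1)²)
= √((-3)² + 4²) = √(9 + 16) = √25 = 5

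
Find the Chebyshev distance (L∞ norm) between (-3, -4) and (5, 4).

max(|x_i - y_i|) = max(|-3 - 5|, |-4 - 4|) = max(8, 8) = 8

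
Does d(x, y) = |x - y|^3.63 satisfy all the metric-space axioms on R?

No. d(x,y) = |x-y|^3.63 fails the triangle inequality since p = 3.63 > 1. Counterexample: x = 0, y = 8, z = 20. d(x,z) = |0 - 20|^3.63 = 20^3.63 ≈ 52812.7624, but d(x,y) + d(y,z) = 8^3.63 + 12^3.63 ≈ 1897.6524 + 8268.5227 = 10166.1751. Since 52812.7624 > 10166.1751, the triangle inequality is violated.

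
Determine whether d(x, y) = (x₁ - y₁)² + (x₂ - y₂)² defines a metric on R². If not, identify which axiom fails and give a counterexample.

No. The squared Euclidean distance fails the triangle inequality. Counterexample: x = (0, 0), y = (3, 3), z = (6, 6). d(x,z) = 6² + 6² = 72, but d(x,y) + d(y,z) = (3² + 3²) + (3² + 3²) = 18 + 18 = 36. Since 72 > 36, the triangle inequality is violated. (Note: √d, the ordinary Euclidean distance, IS a metric.)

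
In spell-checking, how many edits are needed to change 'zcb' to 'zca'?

Let D[i][j] be the edit distance between the first i characters of 'zcb' and the first j characters of 'zca', with D[i][0] = i, D[0][j] = j, and D[i][j] = D[i-1][j-1] if the characters match, else 1 + min(D[i-1][j], D[i][j-1], D[i-1][j-1]). Filling the table (rows: prefixes of 'zcb', columns: prefixes of 'zca'):
     ε  z  c  a
  ε  0  1  2  3
  z  1  0  1  2
  c  2  1  0  1
  b  3  2  1  1
The bottom-right entry gives D[3][3] = 1, so no sequence of fewer than 1 edit works. Backtracking through the table gives one optimal edit sequence (1 edit):
  zcb → zca (sub b→a @3)
Edit distance = 1.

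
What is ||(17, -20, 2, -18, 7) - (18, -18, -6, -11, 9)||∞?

max(|x_i - y_i|) = max(|17 - 18|, |-20 - (-18)|, |2 - (-6)|, |-18 - (-11)|, |7 - 9|) = max(1, 2, 8, 7, 2) = 8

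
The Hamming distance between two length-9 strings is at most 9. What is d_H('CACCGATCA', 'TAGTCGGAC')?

Differing positions: 1, 3, 4, 5, 6, 7, 8, 9. Hamming distance = 8. The maximum possible Hamming distance for length-9 strings is 9, so d_H/9 = 8/9 ≈ 0.8889.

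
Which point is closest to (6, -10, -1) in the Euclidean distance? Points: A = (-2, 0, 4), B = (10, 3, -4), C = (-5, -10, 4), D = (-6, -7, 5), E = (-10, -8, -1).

Distances: d(A) ≈ 13.7477, d(B) ≈ 13.9284, d(C) ≈ 12.083, d(D) ≈ 13.7477, d(E) ≈ 16.1245. Nearest: C = (-5, -10, 4) with distance 12.083.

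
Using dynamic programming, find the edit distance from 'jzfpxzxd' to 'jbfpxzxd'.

Let D[i][j] be the edit distance between the first i characters of 'jzfpxzxd' and the first j characters of 'jbfpxzxd', with D[i][0] = i, D[0][j] = j, and D[i][j] = D[i-1][j-1] if the characters match, else 1 + min(D[i-1][j], D[i][j-1], D[i-1][j-1]). Filling the table (rows: prefixes of 'jzfpxzxd', columns: prefixes of 'jbfpxzxd'):
     ε  j  b  f  p  x  z  x  d
  ε  0  1  2  3  4  5  6  7  8
  j  1  0  1  2  3  4  5  6  7
  z  2  1  1  2  3  4  4  5  6
  f  3  2  2  1  2  3  4  5  6
  p  4  3  3  2  1  2  3  4  5
  x  5  4  4  3  2  1  2  3  4
  z  6  5  5  4  3  2  1  2  3
  x  7  6  6  5  4  3  2  1  2
  d  8  7  7  6  5  4  3  2  1
The bottom-right entry gives D[8][8] = 1, so no sequence of fewer than 1 edit works. Backtracking through the table gives one optimal edit sequence (1 edit):
  jzfpxzxd → jbfpxzxd (sub z→b @2)
Edit distance = 1.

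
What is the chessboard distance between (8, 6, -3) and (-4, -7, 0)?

max(|x_i - y_i|) = max(|8 - (-4)|, |6 - (-7)|, |-3 - 0|) = max(12, 13, 3) = 13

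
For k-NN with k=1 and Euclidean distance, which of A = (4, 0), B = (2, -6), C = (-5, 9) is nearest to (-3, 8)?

Distances: d(A) ≈ 10.6301, d(B) ≈ 14.8661, d(C) ≈ 2.2361. Nearest: C = (-5, 9) with distance 2.2361.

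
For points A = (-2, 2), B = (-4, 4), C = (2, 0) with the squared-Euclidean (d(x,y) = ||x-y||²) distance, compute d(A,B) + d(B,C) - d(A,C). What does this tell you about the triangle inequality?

d(A,B) = 2² + 2² = 8, d(B,C) = 6² + 4² = 52, d(A,C) = 4² + 2² = 20.
d(A,B) + d(B,C) - d(A,C) = 8 + 52 - 20 = 60 - 20 = 40. This is ≥ 0, so the triangle inequality holds for these points.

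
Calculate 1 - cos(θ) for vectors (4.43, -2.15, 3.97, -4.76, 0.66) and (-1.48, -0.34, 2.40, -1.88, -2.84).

With u = (4.43, -2.15, 3.97, -4.76, 0.66), v = (-1.48, -0.34, 2.40, -1.88, -2.84):
u·v = 4.43·(-1.48) + (-2.15)·(-0.34) + 3.97·2.4 + (-4.76)·(-1.88) + 0.66·(-2.84) = (-6.5564) + 0.731 + 9.528 + 8.9488 + (-1.8744) = 10.777.
|u| = √(4.43² + (-2.15)² + 3.97² + (-4.76)² + 0.66²) = √(19.6249 + 4.6225 + 15.7609 + 22.6576 + 0.4356) = √63.1015, |v| = √((-1.48)² + (-0.34)² + 2.4² + (-1.88)² + (-2.84)²) = √(2.1904 + 0.1156 + 5.76 + 3.5344 + 8.0656) = √19.666.
cos θ = (u·v)/(|u||v|) = 10.777/(√63.1015·√19.666) ≈ 0.3059
Cosine distance = 1 - cos θ ≈ 1 - 0.3059 = 0.6941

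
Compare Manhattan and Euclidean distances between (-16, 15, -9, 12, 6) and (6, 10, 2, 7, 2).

L1 = |-16 - 6| + |15 - 10| + |-9 - 2| + |12 - 7| + |6 - 2| = 22 + 5 + 11 + 5 + 4 = 47
L2 = √(22² + 5² + 11² + 5² + 4²) = √671 ≈ 25.9037
L1 ≥ L2 always (equality iff movement is along one axis); L1 > L2 here.
Ratio L1/L2 = 47/√671 ≈ 1.8144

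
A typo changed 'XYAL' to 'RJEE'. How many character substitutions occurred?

Differing positions: 1, 2, 3, 4. Hamming distance = 4.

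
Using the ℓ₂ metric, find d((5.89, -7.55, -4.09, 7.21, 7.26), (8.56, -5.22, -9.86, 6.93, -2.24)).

√(Σ(x_i - y_i)²) = √((5.89 - 8.56)² + (-7.55 - (-5.22))² + (-4.09 - (-9.86))² + (7.21 - 6.93)² + (7.26 - (-2.24))²)
= √((-2.67)² + (-2.33)² + 5.77² + 0.28² + 9.5²) = √(7.1289 + 5.4289 + 33.2929 + 0.0784 + 90.25) = √136.1791 ≈ 11.6696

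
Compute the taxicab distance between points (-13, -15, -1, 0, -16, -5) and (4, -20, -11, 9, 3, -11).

Σ|x_i - y_i| = |-13 - 4| + |-15 - (-20)| + |-1 - (-11)| + |0 - 9| + |-16 - 3| + |-5 - (-11)| = 17 + 5 + 10 + 9 + 19 + 6 = 66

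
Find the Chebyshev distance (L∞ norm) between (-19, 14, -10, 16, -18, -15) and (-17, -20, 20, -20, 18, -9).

max(|x_i - y_i|) = max(|-19 - (-17)|, |14 - (-20)|, |-10 - 20|, |16 - (-20)|, |-18 - 18|, |-15 - (-9)|) = max(2, 34, 30, 36, 36, 6) = 36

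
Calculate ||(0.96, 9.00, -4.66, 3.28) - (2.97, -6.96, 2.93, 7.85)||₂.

√(Σ(x_i - y_i)²) = √((0.96 - 2.97)² + (9 - (-6.96))² + (-4.66 - 2.93)² + (3.28 - 7.85)²)
= √((-2.01)² + 15.96² + (-7.59)² + (-4.57)²) = √(4.0401 + 254.7216 + 57.6081 + 20.8849) = √337.2547 ≈ 18.3645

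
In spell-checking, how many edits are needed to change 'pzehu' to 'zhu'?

Let D[i][j] be the edit distance between the first i characters of 'pzehu' and the first j characters of 'zhu', with D[i][0] = i, D[0][j] = j, and D[i][j] = D[i-1][j-1] if the characters match, else 1 + min(D[i-1][j], D[i][j-1], D[i-1][j-1]). Filling the table (rows: prefixes of 'pzehu', columns: prefixes of 'zhu'):
     ε  z  h  u
  ε  0  1  2  3
  p  1  1  2  3
  z  2  1  2  3
  e  3  2  2  3
  h  4  3  2  3
  u  5  4  3  2
The bottom-right entry gives D[5][3] = 2, so no sequence of fewer than 2 edits works. Backtracking through the table gives one optimal edit sequence (2 edits):
  pzehu → zehu (del p @1)
  zehu → zhu (del e @2)
Edit distance = 2.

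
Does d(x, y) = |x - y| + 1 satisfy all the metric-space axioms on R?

No. d fails identity of indiscernibles (specifically d(x,x) = 0): d(-8, -8) = |-8 - (-8)| + 1 = 0 + 1 = 1 ≠ 0.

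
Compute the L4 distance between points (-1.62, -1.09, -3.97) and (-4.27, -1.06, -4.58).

(Σ|x_i - y_i|^4)^(1/4) = (|-1.62 - (-4.27)|^4 + |-1.09 - (-1.06)|^4 + |-3.97 - (-4.58)|^4)^(1/4)
= (2.65^4 + 0.03^4 + 0.61^4)^(1/4) ≈ (49.3155 + 0 + 0.1385)^(1/4) = (49.454)^(1/4) ≈ 2.6519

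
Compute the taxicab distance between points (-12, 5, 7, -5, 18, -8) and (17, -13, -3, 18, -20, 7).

Σ|x_i - y_i| = |-12 - 17| + |5 - (-13)| + |7 - (-3)| + |-5 - 18| + |18 - (-20)| + |-8 - 7| = 29 + 18 + 10 + 23 + 38 + 15 = 133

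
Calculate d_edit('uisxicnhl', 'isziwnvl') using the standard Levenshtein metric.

Let D[i][j] be the edit distance between the first i characters of 'uisxicnhl' and the first j characters of 'isziwnvl', with D[i][0] = i, D[0][j] = j, and D[i][j] = D[i-1][j-1] if the characters match, else 1 + min(D[i-1][j], D[i][j-1], D[i-1][j-1]). Filling the table (rows: prefixes of 'uisxicnhl', columns: prefixes of 'isziwnvl'):
     ε  i  s  z  i  w  n  v  l
  ε  0  1  2  3  4  5  6  7  8
  u  1  1  2  3  4  5  6  7  8
  i  2  1  2  3  3  4  5  6  7
  s  3  2  1  2  3  4  5  6  7
  x  4  3  2  2  3  4  5  6  7
  i  5  4  3  3  2  3  4  5  6
  c  6  5  4  4  3  3  4  5  6
  n  7  6  5  5  4  4  3  4  5
  h  8  7  6  6  5  5  4  4  5
  l  9  8  7  7  6  6  5  5  4
The bottom-right entry gives D[9][8] = 4, so no sequence of fewer than 4 edits works. Backtracking through the table gives one optimal edit sequence (4 edits):
  uisxicnhl → isxicnhl (del u @1)
  isxicnhl → iszicnhl (sub x→z @3)
  iszicnhl → isziwnhl (sub c→w @5)
  isziwnhl → isziwnvl (sub h→v @7)
Edit distance = 4.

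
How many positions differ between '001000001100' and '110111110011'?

Differing positions: 1, 2, 3, 4, 5, 6, 7, 8, 9, 10, 11, 12. Hamming distance = 12.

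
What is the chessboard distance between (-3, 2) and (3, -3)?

max(|x_i - y_i|) = max(|-3 - 3|, |2 - (-3)|) = max(6, 5) = 6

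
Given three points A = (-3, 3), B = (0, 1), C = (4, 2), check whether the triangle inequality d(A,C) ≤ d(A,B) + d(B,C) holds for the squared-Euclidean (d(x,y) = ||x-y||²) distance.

d(A,B) = 3² + 2² = 13, d(B,C) = 4² + 1² = 17, d(A,C) = 7² + 1² = 50.
d(A,C) = 50 > 13 + 17 = 30. Triangle inequality is VIOLATED. (Squared-Euclidean is not a metric — this is a counterexample.)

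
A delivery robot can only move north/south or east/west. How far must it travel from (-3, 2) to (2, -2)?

Σ|x_i - y_i| = |-3 - 2| + |2 - (-2)| = 5 + 4 = 9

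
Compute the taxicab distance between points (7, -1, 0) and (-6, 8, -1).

Σ|x_i - y_i| = |7 - (-6)| + |-1 - 8| + |0 - (-1)| = 13 + 9 + 1 = 23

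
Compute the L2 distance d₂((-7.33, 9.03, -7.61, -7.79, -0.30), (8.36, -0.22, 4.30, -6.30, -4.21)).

√(Σ(x_i - y_i)²) = √((-7.33 - 8.36)² + (9.03 - (-0.22))² + (-7.61 - 4.3)² + (-7.79 - (-6.3))² + (-0.3 - (-4.21))²)
= √((-15.69)² + 9.25² + (-11.91)² + (-1.49)² + 3.91²) = √(246.1761 + 85.5625 + 141.8481 + 2.2201 + 15.2881) = √491.0949 ≈ 22.1607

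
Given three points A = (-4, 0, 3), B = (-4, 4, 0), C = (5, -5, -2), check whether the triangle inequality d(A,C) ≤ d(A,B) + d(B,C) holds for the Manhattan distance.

d(A,B) = 0 + 4 + 3 = 7, d(B,C) = 9 + 9 + 2 = 20, d(A,C) = 9 + 5 + 5 = 19.
d(A,C) = 19 ≤ 7 + 20 = 27. Triangle inequality is satisfied.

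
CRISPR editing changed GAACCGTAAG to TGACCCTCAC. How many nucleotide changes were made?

Differing positions: 1, 2, 6, 8, 10. Hamming distance = 5.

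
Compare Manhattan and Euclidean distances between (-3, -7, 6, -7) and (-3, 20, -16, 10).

L1 = |-3 - (-3)| + |-7 - 20| + |6 - (-16)| + |-7 - 10| = 0 + 27 + 22 + 17 = 66
L2 = √(0² + 27² + 22² + 17²) = √1502 ≈ 38.7556
L1 ≥ L2 always (equality iff movement is along one axis); L1 > L2 here.
Ratio L1/L2 = 66/√1502 ≈ 1.703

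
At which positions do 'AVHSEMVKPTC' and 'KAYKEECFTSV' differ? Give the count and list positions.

Differing positions: 1, 2, 3, 4, 6, 7, 8, 9, 10, 11. Hamming distance = 10.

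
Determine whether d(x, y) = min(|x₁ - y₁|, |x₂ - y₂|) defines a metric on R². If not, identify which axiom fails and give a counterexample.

No. d fails identity of indiscernibles: take x = (-2, 0) and y = (-2, 7). Then d(x,y) = min(|-2 - (-2)|, |0 - 7|) = min(0, 7) = 0, yet x ≠ y.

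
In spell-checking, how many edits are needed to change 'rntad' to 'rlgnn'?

Let D[i][j] be the edit distance between the first i characters of 'rntad' and the first j characters of 'rlgnn', with D[i][0] = i, D[0][j] = j, and D[i][j] = D[i-1][j-1] if the characters match, else 1 + min(D[i-1][j], D[i][j-1], D[i-1][j-1]). Filling the table (rows: prefixes of 'rntad', columns: prefixes of 'rlgnn'):
     ε  r  l  g  n  n
  ε  0  1  2  3  4  5
  r  1  0  1  2  3  4
  n  2  1  1  2  2  3
  t  3  2  2  2  3  3
  a  4  3  3  3  3  4
  d  5  4  4  4  4  4
The bottom-right entry gives D[5][5] = 4, so no sequence of fewer than 4 edits works. Backtracking through the table gives one optimal edit sequence (4 edits):
  rntad → rltad (sub n→l @2)
  rltad → rlgad (sub t→g @3)
  rlgad → rlgnd (sub a→n @4)
  rlgnd → rlgnn (sub d→n @5)
Edit distance = 4.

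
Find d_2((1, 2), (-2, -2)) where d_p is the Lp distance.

(Σ|x_i - y_i|^2)^(1/2) = (|1 - (-2)|^2 + |2 - (-2)|^2)^(1/2)
= (3^2 + 4^2)^(1/2) = (9 + 16)^(1/2) = (25)^(1/2) = 5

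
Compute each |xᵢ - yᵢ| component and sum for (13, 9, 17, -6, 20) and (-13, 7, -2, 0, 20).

Σ|x_i - y_i| = |13 - (-13)| + |9 - 7| + |17 - (-2)| + |-6 - 0| + |20 - 20| = 26 + 2 + 19 + 6 + 0 = 53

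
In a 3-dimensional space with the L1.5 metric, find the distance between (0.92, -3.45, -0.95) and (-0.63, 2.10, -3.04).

(Σ|x_i - y_i|^1.5)^(1/1.5) = (|0.92 - (-0.63)|^1.5 + |-3.45 - 2.1|^1.5 + |-0.95 - (-3.04)|^1.5)^(1/1.5)
= (1.55^1.5 + 5.55^1.5 + 2.09^1.5)^(1/1.5) ≈ (1.9297 + 13.0749 + 3.0215)^(1/1.5) = (18.0261)^(1/1.5) ≈ 6.8749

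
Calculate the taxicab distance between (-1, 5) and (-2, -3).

Σ|x_i - y_i| = |-1 - (-2)| + |5 - (-3)| = 1 + 8 = 9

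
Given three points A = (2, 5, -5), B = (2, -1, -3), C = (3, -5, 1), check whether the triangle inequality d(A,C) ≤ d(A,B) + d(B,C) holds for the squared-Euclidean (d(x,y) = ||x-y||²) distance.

d(A,B) = 0² + 6² + 2² = 40, d(B,C) = 1² + 4² + 4² = 33, d(A,C) = 1² + 10² + 6² = 137.
d(A,C) = 137 > 40 + 33 = 73. Triangle inequality is VIOLATED. (Squared-Euclidean is not a metric — this is a counterexample.)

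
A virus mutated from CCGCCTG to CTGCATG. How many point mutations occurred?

Differing positions: 2, 5. Hamming distance = 2.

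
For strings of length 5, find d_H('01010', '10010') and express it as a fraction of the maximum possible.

Differing positions: 1, 2. Hamming distance = 2. The maximum possible Hamming distance for length-5 strings is 5, so d_H/5 = 2/5 = 0.4.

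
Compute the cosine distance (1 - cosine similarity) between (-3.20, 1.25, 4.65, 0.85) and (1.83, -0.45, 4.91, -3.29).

With u = (-3.20, 1.25, 4.65, 0.85), v = (1.83, -0.45, 4.91, -3.29):
u·v = (-3.2)·1.83 + 1.25·(-0.45) + 4.65·4.91 + 0.85·(-3.29) = (-5.856) + (-0.5625) + 22.8315 + (-2.7965) = 13.6165.
|u| = √((-3.2)² + 1.25² + 4.65² + 0.85²) = √(10.24 + 1.5625 + 21.6225 + 0.7225) = √34.1475, |v| = √(1.83² + (-0.45)² + 4.91² + (-3.29)²) = √(3.3489 + 0.2025 + 24.1081 + 10.8241) = √38.4836.
cos θ = (u·v)/(|u||v|) = 13.6165/(√34.1475·√38.4836) ≈ 0.3756
Cosine distance = 1 - cos θ ≈ 1 - 0.3756 = 0.6244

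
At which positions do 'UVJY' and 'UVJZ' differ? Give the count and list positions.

Differing positions: 4. Hamming distance = 1.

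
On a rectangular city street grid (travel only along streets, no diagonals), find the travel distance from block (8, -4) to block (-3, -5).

Σ|x_i - y_i| = |8 - (-3)| + |-4 - (-5)| = 11 + 1 = 12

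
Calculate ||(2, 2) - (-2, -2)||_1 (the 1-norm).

Σ|x_i - y_i| = |2 - (-2)| + |2 - (-2)| = 4 + 4 = 8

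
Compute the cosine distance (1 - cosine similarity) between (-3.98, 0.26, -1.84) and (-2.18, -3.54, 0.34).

With u = (-3.98, 0.26, -1.84), v = (-2.18, -3.54, 0.34):
u·v = (-3.98)·(-2.18) + 0.26·(-3.54) + (-1.84)·0.34 = 8.6764 + (-0.9204) + (-0.6256) = 7.1304.
|u| = √((-3.98)² + 0.26² + (-1.84)²) = √(15.8404 + 0.0676 + 3.3856) = √19.2936, |v| = √((-2.18)² + (-3.54)² + 0.34²) = √(4.7524 + 12.5316 + 0.1156) = √17.3996.
cos θ = (u·v)/(|u||v|) = 7.1304/(√19.2936·√17.3996) ≈ 0.3892
Cosine distance = 1 - cos θ ≈ 1 - 0.3892 = 0.6108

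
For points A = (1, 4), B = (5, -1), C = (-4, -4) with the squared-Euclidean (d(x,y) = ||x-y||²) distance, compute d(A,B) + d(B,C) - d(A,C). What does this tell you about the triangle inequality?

d(A,B) = 4² + 5² = 41, d(B,C) = 9² + 3² = 90, d(A,C) = 5² + 8² = 89.
d(A,B) + d(B,C) - d(A,C) = 41 + 90 - 89 = 131 - 89 = 42. This is ≥ 0, so the triangle inequality holds for these points.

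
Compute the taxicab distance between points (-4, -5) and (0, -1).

Σ|x_i - y_i| = |-4 - 0| + |-5 - (-1)| = 4 + 4 = 8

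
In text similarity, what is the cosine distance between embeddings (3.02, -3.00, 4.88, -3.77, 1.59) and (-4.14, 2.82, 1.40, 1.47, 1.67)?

With u = (3.02, -3.00, 4.88, -3.77, 1.59), v = (-4.14, 2.82, 1.40, 1.47, 1.67):
u·v = 3.02·(-4.14) + (-3)·2.82 + 4.88·1.4 + (-3.77)·1.47 + 1.59·1.67 = (-12.5028) + (-8.46) + 6.832 + (-5.5419) + 2.6553 = -17.0174.
|u| = √(3.02² + (-3)² + 4.88² + (-3.77)² + 1.59²) = √(9.1204 + 9 + 23.8144 + 14.2129 + 2.5281) = √58.6758, |v| = √((-4.14)² + 2.82² + 1.4² + 1.47² + 1.67²) = √(17.1396 + 7.9524 + 1.96 + 2.1609 + 2.7889) = √32.0018.
cos θ = (u·v)/(|u||v|) = -17.0174/(√58.6758·√32.0018) ≈ -0.3927
Cosine distance = 1 - cos θ ≈ 1 - (-0.3927) = 1.3927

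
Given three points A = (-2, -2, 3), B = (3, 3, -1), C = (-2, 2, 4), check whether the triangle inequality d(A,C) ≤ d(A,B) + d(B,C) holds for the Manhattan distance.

d(A,B) = 5 + 5 + 4 = 14, d(B,C) = 5 + 1 + 5 = 11, d(A,C) = 0 + 4 + 1 = 5.
d(A,C) = 5 ≤ 14 + 11 = 25. Triangle inequality is satisfied.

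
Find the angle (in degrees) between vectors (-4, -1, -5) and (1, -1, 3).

With u = (-4, -1, -5), v = (1, -1, 3):
u·v = (-4)·1 + (-1)·(-1) + (-5)·3 = (-4) + 1 + (-15) = -18.
|u| = √((-4)² + (-1)² + (-5)²) = √42, |v| = √(1² + (-1)² + 3²) = √11, so |u||v| = √(42·11) = √462.
cos θ = (u·v)/(|u||v|) = -18/√462 ≈ -0.837436
θ = arccos(-0.837436) ≈ 146.87°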